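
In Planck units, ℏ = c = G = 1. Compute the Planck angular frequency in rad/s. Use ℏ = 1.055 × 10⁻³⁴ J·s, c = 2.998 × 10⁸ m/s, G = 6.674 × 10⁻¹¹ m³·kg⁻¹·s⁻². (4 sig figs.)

1.855 × 10⁴³ rad/s

From ℏ = c = G = 1 the angular frequency scale is ω_P = √(c⁵/(ℏG)).
  = √(3.440 × 10⁸⁶)
  = 1.855 × 10⁴³ rad/s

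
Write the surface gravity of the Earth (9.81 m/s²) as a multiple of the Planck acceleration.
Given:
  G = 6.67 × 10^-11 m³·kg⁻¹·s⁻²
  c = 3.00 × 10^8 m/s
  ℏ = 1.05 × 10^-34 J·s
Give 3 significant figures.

1.76 × 10^-51

Planck acceleration: a_P = √(c⁷/(ℏG)) = 5.59 × 10^51 m/s².
9.81 / 5.59 × 10^51 = 1.76 × 10^-51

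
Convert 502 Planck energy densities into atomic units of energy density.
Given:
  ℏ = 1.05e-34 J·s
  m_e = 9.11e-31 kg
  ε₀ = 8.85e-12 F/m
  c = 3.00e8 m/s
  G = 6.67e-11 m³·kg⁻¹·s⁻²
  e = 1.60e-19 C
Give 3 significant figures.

Planck energy density: u_P = c⁷/(ℏG²) = 4.68e113 J/m³
atomic unit of energy density: u_au = E_h/a₀³ = m_e⁴e¹⁰/((4πε₀)⁵ℏ⁸) = 3.01e13 J/m³
502 × 4.68e113 / 3.01e13 = 7.80e102

7.80e102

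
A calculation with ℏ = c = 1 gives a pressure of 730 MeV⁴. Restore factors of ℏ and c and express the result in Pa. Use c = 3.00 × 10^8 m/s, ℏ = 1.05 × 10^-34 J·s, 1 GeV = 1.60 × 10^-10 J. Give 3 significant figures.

Pressure is [E]/[L]³ = [E]⁴/(ℏc)³.
1 GeV⁴ → 1/(ℏc)³ × (1 GeV in J)⁴ = 2.10 × 10^37 Pa.
Convert the energy scale: 730 MeV⁴ = 7.30 × 10^-10 GeV⁴.
Result: 7.30 × 10^-10 × 2.10 × 10^37 = 1.53 × 10^28 Pa.

1.53 × 10^28 Pa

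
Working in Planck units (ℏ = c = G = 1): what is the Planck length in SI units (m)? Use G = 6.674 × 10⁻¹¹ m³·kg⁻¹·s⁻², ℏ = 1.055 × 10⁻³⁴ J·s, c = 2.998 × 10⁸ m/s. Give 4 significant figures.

1.616 × 10⁻³⁵ m

Dimensional analysis gives ℓ_P = √(ℏG/c³).
  = √(2.613 × 10⁻⁷⁰)
  = 1.616 × 10⁻³⁵ m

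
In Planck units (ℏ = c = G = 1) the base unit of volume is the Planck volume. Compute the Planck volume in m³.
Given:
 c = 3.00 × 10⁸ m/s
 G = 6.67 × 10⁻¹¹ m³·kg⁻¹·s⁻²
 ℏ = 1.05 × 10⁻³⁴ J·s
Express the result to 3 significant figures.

V_P = (ℏG/c³)^(3/2)
  = √(1.75 × 10⁻²⁰⁹)
  = 4.18 × 10⁻¹⁰⁵ m³

4.18 × 10⁻¹⁰⁵ m³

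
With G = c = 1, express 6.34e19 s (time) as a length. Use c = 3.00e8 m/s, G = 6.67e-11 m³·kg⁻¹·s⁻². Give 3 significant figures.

Time → length via c.
6.34e19 s × (c) = 1.90e28 m

1.90e28 m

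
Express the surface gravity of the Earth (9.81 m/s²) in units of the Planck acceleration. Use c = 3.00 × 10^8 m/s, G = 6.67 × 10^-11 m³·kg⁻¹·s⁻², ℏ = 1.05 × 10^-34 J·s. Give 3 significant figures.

1.76 × 10^-51

Planck acceleration: a_P = √(c⁷/(ℏG)) = 5.59 × 10^51 m/s².
9.81 / 5.59 × 10^51 = 1.76 × 10^-51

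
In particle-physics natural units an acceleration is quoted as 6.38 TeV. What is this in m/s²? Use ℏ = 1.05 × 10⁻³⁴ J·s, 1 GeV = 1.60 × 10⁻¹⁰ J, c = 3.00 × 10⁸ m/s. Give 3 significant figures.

2.92 × 10³⁶ m/s²

Acceleration is [L]/[T]² = c·[E]/ℏ.
1 GeV → c/ℏ × (1 GeV in J) = 4.57 × 10³² m/s².
Convert the energy scale: 6.38 TeV = 6.38 × 10³ GeV.
Result: 6.38 × 10³ × 4.57 × 10³² = 2.92 × 10³⁶ m/s².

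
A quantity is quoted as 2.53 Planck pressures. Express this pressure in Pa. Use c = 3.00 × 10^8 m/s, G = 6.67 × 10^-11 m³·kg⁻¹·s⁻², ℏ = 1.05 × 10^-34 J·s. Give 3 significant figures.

One Planck pressure: p_P = c⁷/(ℏG²) = 4.68 × 10^113 Pa.
2.53 × 4.68 × 10^113 Pa = 1.18 × 10^114 Pa

1.18 × 10^114 Pa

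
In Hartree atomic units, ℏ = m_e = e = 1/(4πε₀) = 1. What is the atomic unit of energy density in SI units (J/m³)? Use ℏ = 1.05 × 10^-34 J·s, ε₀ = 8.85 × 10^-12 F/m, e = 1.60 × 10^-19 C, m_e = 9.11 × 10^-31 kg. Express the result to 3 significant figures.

The unique combination of the constants set to 1 with dimensions of energy density is u_au = E_h/a₀³ = m_e⁴e¹⁰/((4πε₀)⁵ℏ⁸).
E_h = 4.38 × 10^-18 J
a₀ = 5.26 × 10^-11 m
E_h/a₀³ = 3.01 × 10^13 J/m³

3.01 × 10^13 J/m³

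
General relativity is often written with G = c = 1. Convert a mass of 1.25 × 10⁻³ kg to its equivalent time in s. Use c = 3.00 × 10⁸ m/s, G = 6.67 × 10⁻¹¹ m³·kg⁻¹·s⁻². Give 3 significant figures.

Mass → time via G/c³.
1.25 × 10⁻³ kg × (G/c³) = 3.09 × 10⁻³⁹ s

3.09 × 10⁻³⁹ s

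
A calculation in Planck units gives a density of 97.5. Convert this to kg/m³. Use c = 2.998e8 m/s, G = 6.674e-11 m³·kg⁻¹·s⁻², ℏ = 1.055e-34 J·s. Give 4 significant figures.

One Planck density: ρ_P = c⁵/(ℏG²) = 5.154e96 kg/m³.
97.5 × 5.154e96 kg/m³ = 5.025e98 kg/m³

5.025e98 kg/m³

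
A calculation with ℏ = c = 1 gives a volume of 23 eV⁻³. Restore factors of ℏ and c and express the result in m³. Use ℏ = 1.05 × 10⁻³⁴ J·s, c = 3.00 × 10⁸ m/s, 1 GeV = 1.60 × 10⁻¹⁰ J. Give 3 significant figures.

Volume is [L]³ = [E]⁻³·(ℏc)³.
1 GeV⁻³ → (ℏc)³ × (1 GeV in J)⁻³ = 7.63 × 10⁻⁴⁸ m³.
Convert the energy scale: 23 eV⁻³ = 2.30 × 10²⁸ GeV⁻³.
Result: 2.30 × 10²⁸ × 7.63 × 10⁻⁴⁸ = 1.76 × 10⁻¹⁹ m³.

1.76 × 10⁻¹⁹ m³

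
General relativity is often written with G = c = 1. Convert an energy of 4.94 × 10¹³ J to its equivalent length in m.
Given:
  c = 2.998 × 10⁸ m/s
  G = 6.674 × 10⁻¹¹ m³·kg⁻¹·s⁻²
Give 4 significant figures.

Energy → length via G/c⁴.
4.94 × 10¹³ J × (G/c⁴) = 4.081 × 10⁻³¹ m

4.081 × 10⁻³¹ m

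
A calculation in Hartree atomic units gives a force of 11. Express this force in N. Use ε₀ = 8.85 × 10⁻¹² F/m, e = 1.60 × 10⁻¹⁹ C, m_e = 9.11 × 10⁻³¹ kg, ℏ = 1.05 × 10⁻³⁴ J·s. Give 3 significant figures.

One atomic unit of force: F_au = E_h/a₀ = m_e²e⁶/((4πε₀)³ℏ⁴) = 8.33 × 10⁻⁸ N.
11 × 8.33 × 10⁻⁸ N = 9.16 × 10⁻⁷ N

9.16 × 10⁻⁷ N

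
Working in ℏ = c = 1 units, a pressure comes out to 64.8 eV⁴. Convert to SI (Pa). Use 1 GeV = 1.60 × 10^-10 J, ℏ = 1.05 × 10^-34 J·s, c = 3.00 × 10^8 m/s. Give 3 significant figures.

1.36 × 10^3 Pa

Pressure is [E]/[L]³ = [E]⁴/(ℏc)³.
1 GeV⁴ → 1/(ℏc)³ × (1 GeV in J)⁴ = 2.10 × 10^37 Pa.
Convert the energy scale: 64.8 eV⁴ = 6.48 × 10^-35 GeV⁴.
Result: 6.48 × 10^-35 × 2.10 × 10^37 = 1.36 × 10^3 Pa.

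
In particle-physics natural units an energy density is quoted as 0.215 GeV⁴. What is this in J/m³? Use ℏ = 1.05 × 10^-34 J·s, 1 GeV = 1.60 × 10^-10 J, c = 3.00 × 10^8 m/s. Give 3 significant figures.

4.51 × 10^36 J/m³

[E]/[L]³ = [E]⁴/(ℏc)³; restore (ℏc)⁻³.
1 GeV⁴ → 1/(ℏc)³ × (1 GeV in J)⁴ = 2.10 × 10^37 J/m³.
Result: 0.215 × 2.10 × 10^37 = 4.51 × 10^36 J/m³.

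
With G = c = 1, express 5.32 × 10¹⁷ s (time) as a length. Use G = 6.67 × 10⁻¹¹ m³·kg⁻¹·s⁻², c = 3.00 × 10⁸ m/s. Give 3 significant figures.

1.60 × 10²⁶ m

Time → length via c.
5.32 × 10¹⁷ s × (c) = 1.60 × 10²⁶ m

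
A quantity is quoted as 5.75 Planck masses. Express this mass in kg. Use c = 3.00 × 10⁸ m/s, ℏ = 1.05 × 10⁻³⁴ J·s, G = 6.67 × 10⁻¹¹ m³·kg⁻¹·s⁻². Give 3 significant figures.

1.25 × 10⁻⁷ kg

One Planck mass: m_P = √(ℏc/G) = 2.17 × 10⁻⁸ kg.
5.75 × 2.17 × 10⁻⁸ kg = 1.25 × 10⁻⁷ kg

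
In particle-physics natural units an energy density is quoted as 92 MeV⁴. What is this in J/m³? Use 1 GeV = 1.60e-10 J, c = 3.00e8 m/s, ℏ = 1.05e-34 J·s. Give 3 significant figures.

1.93e27 J/m³

[E]/[L]³ = [E]⁴/(ℏc)³; restore (ℏc)⁻³.
1 GeV⁴ → 1/(ℏc)³ × (1 GeV in J)⁴ = 2.10e37 J/m³.
Convert the energy scale: 92 MeV⁴ = 9.20e-11 GeV⁴.
Result: 9.20e-11 × 2.10e37 = 1.93e27 J/m³.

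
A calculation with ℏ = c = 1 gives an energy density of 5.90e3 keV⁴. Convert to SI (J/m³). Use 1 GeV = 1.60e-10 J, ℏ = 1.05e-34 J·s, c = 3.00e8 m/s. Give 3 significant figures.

1.24e17 J/m³

[E]/[L]³ = [E]⁴/(ℏc)³; restore (ℏc)⁻³.
1 GeV⁴ → 1/(ℏc)³ × (1 GeV in J)⁴ = 2.10e37 J/m³.
Convert the energy scale: 5.90e3 keV⁴ = 5.90e-21 GeV⁴.
Result: 5.90e-21 × 2.10e37 = 1.24e17 J/m³.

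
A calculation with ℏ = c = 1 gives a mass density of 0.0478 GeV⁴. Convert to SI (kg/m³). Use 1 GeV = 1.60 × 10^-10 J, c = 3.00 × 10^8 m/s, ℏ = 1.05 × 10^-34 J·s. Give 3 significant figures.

Mass density is [E]/(c²[L]³) = [E]⁴/(ℏ³c⁵).
1 GeV⁴ → 1/(ℏ³c⁵) × (1 GeV in J)⁴ = 2.33 × 10^20 kg/m³.
Result: 0.0478 × 2.33 × 10^20 = 1.11 × 10^19 kg/m³.

1.11 × 10^19 kg/m³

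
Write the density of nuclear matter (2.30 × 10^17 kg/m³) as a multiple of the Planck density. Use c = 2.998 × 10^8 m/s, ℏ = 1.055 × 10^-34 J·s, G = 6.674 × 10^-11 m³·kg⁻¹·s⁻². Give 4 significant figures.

4.463 × 10^-80

Planck density: ρ_P = c⁵/(ℏG²) = 5.154 × 10^96 kg/m³.
2.30 × 10^17 / 5.154 × 10^96 = 4.463 × 10^-80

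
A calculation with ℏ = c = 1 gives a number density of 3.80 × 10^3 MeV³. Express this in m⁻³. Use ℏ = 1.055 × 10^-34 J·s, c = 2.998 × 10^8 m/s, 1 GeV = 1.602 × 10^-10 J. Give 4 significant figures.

Number density is [L]⁻³ = [E]³/(ℏc)³.
1 GeV³ → 1/(ℏc)³ × (1 GeV in J)³ = 1.299 × 10^47 m⁻³.
Convert the energy scale: 3.80 × 10^3 MeV³ = 3.80 × 10^-6 GeV³.
Result: 3.80 × 10^-6 × 1.299 × 10^47 = 4.938 × 10^41 m⁻³.

4.938 × 10^41 m⁻³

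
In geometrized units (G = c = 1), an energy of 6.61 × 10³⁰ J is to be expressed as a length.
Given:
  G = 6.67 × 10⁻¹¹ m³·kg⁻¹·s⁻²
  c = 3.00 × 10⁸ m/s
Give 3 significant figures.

Energy → length via G/c⁴.
6.61 × 10³⁰ J × (G/c⁴) = 5.44 × 10⁻¹⁴ m

5.44 × 10⁻¹⁴ m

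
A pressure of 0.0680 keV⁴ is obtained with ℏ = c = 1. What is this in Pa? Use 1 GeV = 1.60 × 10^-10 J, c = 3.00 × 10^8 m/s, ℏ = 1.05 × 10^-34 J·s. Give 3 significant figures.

1.43 × 10^12 Pa

Pressure is [E]/[L]³ = [E]⁴/(ℏc)³.
1 GeV⁴ → 1/(ℏc)³ × (1 GeV in J)⁴ = 2.10 × 10^37 Pa.
Convert the energy scale: 0.0680 keV⁴ = 6.80 × 10^-26 GeV⁴.
Result: 6.80 × 10^-26 × 2.10 × 10^37 = 1.43 × 10^12 Pa.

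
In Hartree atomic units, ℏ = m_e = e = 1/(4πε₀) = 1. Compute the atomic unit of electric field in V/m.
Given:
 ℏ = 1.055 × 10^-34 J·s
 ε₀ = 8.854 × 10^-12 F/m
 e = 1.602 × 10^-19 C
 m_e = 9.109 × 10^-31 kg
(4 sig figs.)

5.131 × 10^11 V/m

The unique combination of the constants set to 1 with dimensions of electric field is E_au = E_h/(e a₀) = m_e²e⁵/((4πε₀)³ℏ⁴).
E_h = 4.354 × 10^-18 J
a₀ = 5.297 × 10^-11 m
E_h/(e·a₀) = 5.131 × 10^11 V/m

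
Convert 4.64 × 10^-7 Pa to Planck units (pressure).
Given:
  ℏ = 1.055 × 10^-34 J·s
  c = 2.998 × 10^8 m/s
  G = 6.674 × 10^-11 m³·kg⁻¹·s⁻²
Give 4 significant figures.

1.002 × 10^-120

Planck pressure: p_P = c⁷/(ℏG²) = 4.632 × 10^113 Pa.
4.64 × 10^-7 / 4.632 × 10^113 = 1.002 × 10^-120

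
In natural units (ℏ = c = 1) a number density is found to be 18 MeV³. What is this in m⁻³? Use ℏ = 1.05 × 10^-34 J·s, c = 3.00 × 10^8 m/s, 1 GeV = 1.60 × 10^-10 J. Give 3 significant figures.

Number density is [L]⁻³ = [E]³/(ℏc)³.
1 GeV³ → 1/(ℏc)³ × (1 GeV in J)³ = 1.31 × 10^47 m⁻³.
Convert the energy scale: 18 MeV³ = 1.80 × 10^-8 GeV³.
Result: 1.80 × 10^-8 × 1.31 × 10^47 = 2.36 × 10^39 m⁻³.

2.36 × 10^39 m⁻³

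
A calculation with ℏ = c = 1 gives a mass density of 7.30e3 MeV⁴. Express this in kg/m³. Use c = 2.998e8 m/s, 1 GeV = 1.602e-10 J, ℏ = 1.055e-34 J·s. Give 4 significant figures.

1.691e12 kg/m³

Mass density is [E]/(c²[L]³) = [E]⁴/(ℏ³c⁵).
1 GeV⁴ → 1/(ℏ³c⁵) × (1 GeV in J)⁴ = 2.316e20 kg/m³.
Convert the energy scale: 7.30e3 MeV⁴ = 7.30e-9 GeV⁴.
Result: 7.30e-9 × 2.316e20 = 1.691e12 kg/m³.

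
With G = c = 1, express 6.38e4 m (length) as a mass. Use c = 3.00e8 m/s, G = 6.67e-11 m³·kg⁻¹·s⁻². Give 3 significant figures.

8.61e31 kg

Length → mass via c²/G.
6.38e4 m × (c²/G) = 8.61e31 kg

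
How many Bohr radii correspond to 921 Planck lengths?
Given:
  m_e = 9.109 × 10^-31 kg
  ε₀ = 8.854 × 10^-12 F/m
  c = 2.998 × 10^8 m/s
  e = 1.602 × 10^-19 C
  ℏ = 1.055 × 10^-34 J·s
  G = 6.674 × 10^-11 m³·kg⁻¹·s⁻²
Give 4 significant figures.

Planck length: ℓ_P = √(ℏG/c³) = 1.616 × 10^-35 m
Bohr radius: a₀ = 4πε₀ℏ²/(m_e e²) = 5.297 × 10^-11 m
921 × 1.616 × 10^-35 / 5.297 × 10^-11 = 2.810 × 10^-22

2.810 × 10^-22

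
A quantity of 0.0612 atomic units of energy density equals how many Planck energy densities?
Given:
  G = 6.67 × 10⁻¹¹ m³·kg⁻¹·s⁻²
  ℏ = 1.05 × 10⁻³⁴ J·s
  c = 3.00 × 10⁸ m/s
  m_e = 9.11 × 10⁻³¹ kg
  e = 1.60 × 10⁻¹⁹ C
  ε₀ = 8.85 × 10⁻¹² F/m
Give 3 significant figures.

3.94 × 10⁻¹⁰²

atomic unit of energy density: u_au = E_h/a₀³ = m_e⁴e¹⁰/((4πε₀)⁵ℏ⁸) = 3.01 × 10¹³ J/m³
Planck energy density: u_P = c⁷/(ℏG²) = 4.68 × 10¹¹³ J/m³
0.0612 × 3.01 × 10¹³ / 4.68 × 10¹¹³ = 3.94 × 10⁻¹⁰²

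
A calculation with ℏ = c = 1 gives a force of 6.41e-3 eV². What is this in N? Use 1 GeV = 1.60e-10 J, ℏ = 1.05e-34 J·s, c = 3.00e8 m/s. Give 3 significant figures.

5.21e-15 N

Force is [E]/[L] = [E]²/(ℏc); restore (ℏc)⁻¹.
1 GeV² → 1/(ℏc) × (1 GeV in J)² = 8.13e5 N.
Convert the energy scale: 6.41e-3 eV² = 6.41e-21 GeV².
Result: 6.41e-21 × 8.13e5 = 5.21e-15 N.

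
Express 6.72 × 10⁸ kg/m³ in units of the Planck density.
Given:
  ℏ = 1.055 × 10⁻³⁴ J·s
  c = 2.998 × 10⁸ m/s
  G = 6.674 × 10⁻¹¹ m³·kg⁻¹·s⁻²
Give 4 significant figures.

Planck density: ρ_P = c⁵/(ℏG²) = 5.154 × 10⁹⁶ kg/m³.
6.72 × 10⁸ / 5.154 × 10⁹⁶ = 1.304 × 10⁻⁸⁸

1.304 × 10⁻⁸⁸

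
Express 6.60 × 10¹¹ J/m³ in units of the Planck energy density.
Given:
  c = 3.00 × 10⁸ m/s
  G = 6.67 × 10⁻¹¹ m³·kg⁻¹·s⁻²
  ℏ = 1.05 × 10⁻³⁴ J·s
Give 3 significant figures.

1.41 × 10⁻¹⁰²

Planck energy density: u_P = c⁷/(ℏG²) = 4.68 × 10¹¹³ J/m³.
6.60 × 10¹¹ / 4.68 × 10¹¹³ = 1.41 × 10⁻¹⁰²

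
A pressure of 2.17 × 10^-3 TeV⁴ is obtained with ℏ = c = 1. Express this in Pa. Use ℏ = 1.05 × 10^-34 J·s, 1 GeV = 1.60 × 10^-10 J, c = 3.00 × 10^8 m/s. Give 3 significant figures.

4.55 × 10^46 Pa

Pressure is [E]/[L]³ = [E]⁴/(ℏc)³.
1 GeV⁴ → 1/(ℏc)³ × (1 GeV in J)⁴ = 2.10 × 10^37 Pa.
Convert the energy scale: 2.17 × 10^-3 TeV⁴ = 2.17 × 10^9 GeV⁴.
Result: 2.17 × 10^9 × 2.10 × 10^37 = 4.55 × 10^46 Pa.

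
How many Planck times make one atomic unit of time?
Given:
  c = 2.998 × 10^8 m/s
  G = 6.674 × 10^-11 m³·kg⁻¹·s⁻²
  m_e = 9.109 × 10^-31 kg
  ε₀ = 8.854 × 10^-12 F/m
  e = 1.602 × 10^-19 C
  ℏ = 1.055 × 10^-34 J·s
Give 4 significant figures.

atomic unit of time: τ_au = (4πε₀)²ℏ³/(m_e e⁴) = 2.423 × 10^-17 s
Planck time: t_P = √(ℏG/c⁵) = 5.392 × 10^-44 s
ratio = 2.423 × 10^-17 / 5.392 × 10^-44 = 4.494 × 10^26

4.494 × 10^26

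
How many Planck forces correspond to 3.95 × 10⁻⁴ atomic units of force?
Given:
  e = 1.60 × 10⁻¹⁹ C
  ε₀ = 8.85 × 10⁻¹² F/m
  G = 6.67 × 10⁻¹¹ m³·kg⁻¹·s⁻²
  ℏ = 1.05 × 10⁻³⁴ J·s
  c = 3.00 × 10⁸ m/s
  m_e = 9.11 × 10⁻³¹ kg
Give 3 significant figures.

2.71 × 10⁻⁵⁵

atomic unit of force: F_au = E_h/a₀ = m_e²e⁶/((4πε₀)³ℏ⁴) = 8.33 × 10⁻⁸ N
Planck force: F_P = c⁴/G = 1.21 × 10⁴⁴ N
3.95 × 10⁻⁴ × 8.33 × 10⁻⁸ / 1.21 × 10⁴⁴ = 2.71 × 10⁻⁵⁵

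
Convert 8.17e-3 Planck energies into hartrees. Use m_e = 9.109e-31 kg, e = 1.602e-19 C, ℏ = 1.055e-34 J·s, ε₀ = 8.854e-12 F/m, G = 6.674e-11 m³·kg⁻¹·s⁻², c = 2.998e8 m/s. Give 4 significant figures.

Planck energy: E_P = √(ℏc⁵/G) = 1.957e9 J
hartree: E_h = m_e e⁴/(4πε₀ℏ)² = 4.354e-18 J
8.17e-3 × 1.957e9 / 4.354e-18 = 3.671e24

3.671e24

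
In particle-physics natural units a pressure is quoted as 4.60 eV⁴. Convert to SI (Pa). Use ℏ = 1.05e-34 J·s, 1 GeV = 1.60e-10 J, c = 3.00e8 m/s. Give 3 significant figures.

96.5 Pa

Pressure is [E]/[L]³ = [E]⁴/(ℏc)³.
1 GeV⁴ → 1/(ℏc)³ × (1 GeV in J)⁴ = 2.10e37 Pa.
Convert the energy scale: 4.60 eV⁴ = 4.60e-36 GeV⁴.
Result: 4.60e-36 × 2.10e37 = 96.5 Pa.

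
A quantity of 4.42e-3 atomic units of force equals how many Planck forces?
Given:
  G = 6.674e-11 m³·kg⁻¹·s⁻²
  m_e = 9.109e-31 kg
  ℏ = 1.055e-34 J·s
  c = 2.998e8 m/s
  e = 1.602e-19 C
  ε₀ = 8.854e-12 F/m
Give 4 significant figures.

atomic unit of force: F_au = E_h/a₀ = m_e²e⁶/((4πε₀)³ℏ⁴) = 8.220e-8 N
Planck force: F_P = c⁴/G = 1.210e44 N
4.42e-3 × 8.220e-8 / 1.210e44 = 3.002e-54

3.002e-54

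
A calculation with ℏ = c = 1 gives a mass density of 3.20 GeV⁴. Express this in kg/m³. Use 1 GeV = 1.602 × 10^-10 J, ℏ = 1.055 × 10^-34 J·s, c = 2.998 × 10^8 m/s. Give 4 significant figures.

7.411 × 10^20 kg/m³

Mass density is [E]/(c²[L]³) = [E]⁴/(ℏ³c⁵).
1 GeV⁴ → 1/(ℏ³c⁵) × (1 GeV in J)⁴ = 2.316 × 10^20 kg/m³.
Result: 3.20 × 2.316 × 10^20 = 7.411 × 10^20 kg/m³.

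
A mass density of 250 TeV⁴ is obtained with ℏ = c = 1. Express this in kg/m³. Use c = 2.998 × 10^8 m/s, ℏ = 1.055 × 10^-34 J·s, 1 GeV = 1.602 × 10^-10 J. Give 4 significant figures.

5.790 × 10^34 kg/m³

Mass density is [E]/(c²[L]³) = [E]⁴/(ℏ³c⁵).
1 GeV⁴ → 1/(ℏ³c⁵) × (1 GeV in J)⁴ = 2.316 × 10^20 kg/m³.
Convert the energy scale: 250 TeV⁴ = 2.50 × 10^14 GeV⁴.
Result: 2.50 × 10^14 × 2.316 × 10^20 = 5.790 × 10^34 kg/m³.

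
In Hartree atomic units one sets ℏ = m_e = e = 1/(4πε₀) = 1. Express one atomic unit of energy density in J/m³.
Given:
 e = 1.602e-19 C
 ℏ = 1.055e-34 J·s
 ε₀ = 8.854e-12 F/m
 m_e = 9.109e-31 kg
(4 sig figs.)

2.929e13 J/m³

u_au = E_h/a₀³ = m_e⁴e¹⁰/((4πε₀)⁵ℏ⁸)
E_h = 4.354e-18 J
a₀ = 5.297e-11 m
E_h/a₀³ = 2.929e13 J/m³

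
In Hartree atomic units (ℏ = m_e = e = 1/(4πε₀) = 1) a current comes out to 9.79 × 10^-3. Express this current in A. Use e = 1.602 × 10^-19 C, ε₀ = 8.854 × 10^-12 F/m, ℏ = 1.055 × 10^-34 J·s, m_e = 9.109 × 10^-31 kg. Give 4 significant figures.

One atomic unit of electric current: I_au = e E_h/ℏ = m_e e⁵/((4πε₀)²ℏ³) = 6.612 × 10^-3 A.
9.79 × 10^-3 × 6.612 × 10^-3 A = 6.473 × 10^-5 A

6.473 × 10^-5 A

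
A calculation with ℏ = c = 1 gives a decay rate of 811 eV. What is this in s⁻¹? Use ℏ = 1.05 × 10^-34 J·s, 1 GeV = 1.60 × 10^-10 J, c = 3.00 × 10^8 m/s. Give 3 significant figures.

1.24 × 10^18 s⁻¹

A rate is [E]/ℏ; divide by ℏ.
1 GeV → 1/ℏ × (1 GeV in J) = 1.52 × 10^24 s⁻¹.
Convert the energy scale: 811 eV = 8.11 × 10^-7 GeV.
Result: 8.11 × 10^-7 × 1.52 × 10^24 = 1.24 × 10^18 s⁻¹.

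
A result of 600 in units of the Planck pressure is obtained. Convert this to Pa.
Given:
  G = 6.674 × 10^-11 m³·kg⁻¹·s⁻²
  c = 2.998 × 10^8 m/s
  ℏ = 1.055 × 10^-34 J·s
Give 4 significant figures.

One Planck pressure: p_P = c⁷/(ℏG²) = 4.632 × 10^113 Pa.
600 × 4.632 × 10^113 Pa = 2.779 × 10^116 Pa

2.779 × 10^116 Pa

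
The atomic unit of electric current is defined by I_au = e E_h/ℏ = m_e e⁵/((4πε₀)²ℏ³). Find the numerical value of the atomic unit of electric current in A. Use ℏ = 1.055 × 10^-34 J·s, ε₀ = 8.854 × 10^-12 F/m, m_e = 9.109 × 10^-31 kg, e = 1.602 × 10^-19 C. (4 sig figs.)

6.612 × 10^-3 A

I_au = e E_h/ℏ = m_e e⁵/((4πε₀)²ℏ³)
E_h = 4.354 × 10^-18 J
e·E_h/ℏ = 6.612 × 10^-3 A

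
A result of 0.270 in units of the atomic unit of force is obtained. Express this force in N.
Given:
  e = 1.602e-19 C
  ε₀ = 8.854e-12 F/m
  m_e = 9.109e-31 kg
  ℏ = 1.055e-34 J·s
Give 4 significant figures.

2.219e-8 N

One atomic unit of force: F_au = E_h/a₀ = m_e²e⁶/((4πε₀)³ℏ⁴) = 8.220e-8 N.
0.270 × 8.220e-8 N = 2.219e-8 N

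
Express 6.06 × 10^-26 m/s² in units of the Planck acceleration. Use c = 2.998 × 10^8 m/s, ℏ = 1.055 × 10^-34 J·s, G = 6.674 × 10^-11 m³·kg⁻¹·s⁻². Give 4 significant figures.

Planck acceleration: a_P = √(c⁷/(ℏG)) = 5.560 × 10^51 m/s².
6.06 × 10^-26 / 5.560 × 10^51 = 1.090 × 10^-77

1.090 × 10^-77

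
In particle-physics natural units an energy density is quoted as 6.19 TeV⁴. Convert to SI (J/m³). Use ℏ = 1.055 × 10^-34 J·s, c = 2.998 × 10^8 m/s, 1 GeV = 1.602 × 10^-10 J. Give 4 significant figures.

[E]/[L]³ = [E]⁴/(ℏc)³; restore (ℏc)⁻³.
1 GeV⁴ → 1/(ℏc)³ × (1 GeV in J)⁴ = 2.082 × 10^37 J/m³.
Convert the energy scale: 6.19 TeV⁴ = 6.19 × 10^12 GeV⁴.
Result: 6.19 × 10^12 × 2.082 × 10^37 = 1.289 × 10^50 J/m³.

1.289 × 10^50 J/m³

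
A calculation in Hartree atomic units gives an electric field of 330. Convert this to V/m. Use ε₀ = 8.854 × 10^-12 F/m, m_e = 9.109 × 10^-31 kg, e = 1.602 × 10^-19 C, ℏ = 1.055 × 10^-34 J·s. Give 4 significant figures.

1.693 × 10^14 V/m

One atomic unit of electric field: E_au = E_h/(e a₀) = m_e²e⁵/((4πε₀)³ℏ⁴) = 5.131 × 10^11 V/m.
330 × 5.131 × 10^11 V/m = 1.693 × 10^14 V/m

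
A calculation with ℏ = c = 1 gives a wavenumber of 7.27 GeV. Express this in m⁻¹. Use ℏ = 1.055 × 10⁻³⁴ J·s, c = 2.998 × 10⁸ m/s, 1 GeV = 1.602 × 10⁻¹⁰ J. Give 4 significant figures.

3.682 × 10¹⁶ m⁻¹

Inverse length is [E]/(ℏc).
1 GeV → 1/(ℏc) × (1 GeV in J) = 5.065 × 10¹⁵ m⁻¹.
Result: 7.27 × 5.065 × 10¹⁵ = 3.682 × 10¹⁶ m⁻¹.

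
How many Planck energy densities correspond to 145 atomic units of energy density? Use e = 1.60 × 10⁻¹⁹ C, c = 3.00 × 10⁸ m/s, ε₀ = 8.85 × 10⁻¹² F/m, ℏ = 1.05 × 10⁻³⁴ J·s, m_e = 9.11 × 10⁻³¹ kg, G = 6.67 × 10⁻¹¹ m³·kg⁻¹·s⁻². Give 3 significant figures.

9.33 × 10⁻⁹⁹

atomic unit of energy density: u_au = E_h/a₀³ = m_e⁴e¹⁰/((4πε₀)⁵ℏ⁸) = 3.01 × 10¹³ J/m³
Planck energy density: u_P = c⁷/(ℏG²) = 4.68 × 10¹¹³ J/m³
145 × 3.01 × 10¹³ / 4.68 × 10¹¹³ = 9.33 × 10⁻⁹⁹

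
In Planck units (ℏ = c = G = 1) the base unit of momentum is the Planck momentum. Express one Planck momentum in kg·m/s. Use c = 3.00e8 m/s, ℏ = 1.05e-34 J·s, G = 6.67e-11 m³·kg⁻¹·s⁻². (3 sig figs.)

p_P = √(ℏc³/G)
  = √(42.5)
  = 6.52 kg·m/s

6.52 kg·m/s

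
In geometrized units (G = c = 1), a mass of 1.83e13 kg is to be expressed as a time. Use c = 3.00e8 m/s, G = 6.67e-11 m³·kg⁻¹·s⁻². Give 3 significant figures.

4.52e-23 s

Mass → time via G/c³.
1.83e13 kg × (G/c³) = 4.52e-23 s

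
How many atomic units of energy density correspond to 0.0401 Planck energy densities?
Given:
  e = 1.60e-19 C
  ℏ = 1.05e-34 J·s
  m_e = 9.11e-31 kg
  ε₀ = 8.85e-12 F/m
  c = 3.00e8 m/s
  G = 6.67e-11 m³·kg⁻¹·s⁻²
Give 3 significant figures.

Planck energy density: u_P = c⁷/(ℏG²) = 4.68e113 J/m³
atomic unit of energy density: u_au = E_h/a₀³ = m_e⁴e¹⁰/((4πε₀)⁵ℏ⁸) = 3.01e13 J/m³
0.0401 × 4.68e113 / 3.01e13 = 6.23e98

6.23e98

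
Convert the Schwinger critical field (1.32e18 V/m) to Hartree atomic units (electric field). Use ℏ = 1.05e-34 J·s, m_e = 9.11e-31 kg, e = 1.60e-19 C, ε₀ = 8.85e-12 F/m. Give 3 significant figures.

2.54e6

atomic unit of electric field: E_au = E_h/(e a₀) = m_e²e⁵/((4πε₀)³ℏ⁴) = 5.20e11 V/m.
1.32e18 / 5.20e11 = 2.54e6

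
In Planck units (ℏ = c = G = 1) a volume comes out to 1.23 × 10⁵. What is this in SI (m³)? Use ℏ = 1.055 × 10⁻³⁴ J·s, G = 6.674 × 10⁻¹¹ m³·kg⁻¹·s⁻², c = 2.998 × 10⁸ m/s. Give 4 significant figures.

One Planck volume: V_P = (ℏG/c³)^(3/2) = 4.224 × 10⁻¹⁰⁵ m³.
1.23 × 10⁵ × 4.224 × 10⁻¹⁰⁵ m³ = 5.195 × 10⁻¹⁰⁰ m³

5.195 × 10⁻¹⁰⁰ m³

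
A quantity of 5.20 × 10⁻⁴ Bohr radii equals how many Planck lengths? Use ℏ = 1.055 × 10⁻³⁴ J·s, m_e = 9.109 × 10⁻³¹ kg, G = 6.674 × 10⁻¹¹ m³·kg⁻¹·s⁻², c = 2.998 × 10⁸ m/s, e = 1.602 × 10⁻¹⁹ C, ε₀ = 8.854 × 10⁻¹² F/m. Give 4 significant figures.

Bohr radius: a₀ = 4πε₀ℏ²/(m_e e²) = 5.297 × 10⁻¹¹ m
Planck length: ℓ_P = √(ℏG/c³) = 1.616 × 10⁻³⁵ m
5.20 × 10⁻⁴ × 5.297 × 10⁻¹¹ / 1.616 × 10⁻³⁵ = 1.704 × 10²¹

1.704 × 10²¹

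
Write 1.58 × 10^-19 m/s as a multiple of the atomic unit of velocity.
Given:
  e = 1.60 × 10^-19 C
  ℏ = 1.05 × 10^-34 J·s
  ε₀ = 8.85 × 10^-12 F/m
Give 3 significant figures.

atomic unit of velocity: v_au = e²/(4πε₀ℏ) = 2.19 × 10^6 m/s.
1.58 × 10^-19 / 2.19 × 10^6 = 7.21 × 10^-26

7.21 × 10^-26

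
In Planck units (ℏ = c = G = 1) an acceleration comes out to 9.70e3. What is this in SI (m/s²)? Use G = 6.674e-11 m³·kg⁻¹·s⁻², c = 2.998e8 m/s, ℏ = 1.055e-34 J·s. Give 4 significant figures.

One Planck acceleration: a_P = √(c⁷/(ℏG)) = 5.560e51 m/s².
9.70e3 × 5.560e51 m/s² = 5.393e55 m/s²

5.393e55 m/s²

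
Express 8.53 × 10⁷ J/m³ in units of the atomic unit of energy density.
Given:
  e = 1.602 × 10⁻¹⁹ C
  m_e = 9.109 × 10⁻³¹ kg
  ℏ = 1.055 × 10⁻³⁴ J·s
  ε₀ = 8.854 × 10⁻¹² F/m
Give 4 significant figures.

2.912 × 10⁻⁶

atomic unit of energy density: u_au = E_h/a₀³ = m_e⁴e¹⁰/((4πε₀)⁵ℏ⁸) = 2.929 × 10¹³ J/m³.
8.53 × 10⁷ / 2.929 × 10¹³ = 2.912 × 10⁻⁶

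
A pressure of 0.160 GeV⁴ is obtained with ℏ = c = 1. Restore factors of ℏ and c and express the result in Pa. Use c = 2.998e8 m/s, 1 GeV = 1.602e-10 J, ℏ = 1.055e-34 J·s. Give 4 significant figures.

3.331e36 Pa

Pressure is [E]/[L]³ = [E]⁴/(ℏc)³.
1 GeV⁴ → 1/(ℏc)³ × (1 GeV in J)⁴ = 2.082e37 Pa.
Result: 0.160 × 2.082e37 = 3.331e36 Pa.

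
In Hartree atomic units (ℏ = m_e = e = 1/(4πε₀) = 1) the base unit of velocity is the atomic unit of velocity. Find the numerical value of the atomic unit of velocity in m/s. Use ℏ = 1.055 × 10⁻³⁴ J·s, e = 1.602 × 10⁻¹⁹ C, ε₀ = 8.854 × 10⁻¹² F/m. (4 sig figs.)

2.186 × 10⁶ m/s

v_au = e²/(4πε₀ℏ)
  = 2.566 × 10⁻³⁸ / 1.174 × 10⁻⁴⁴
  = 2.186 × 10⁶ m/s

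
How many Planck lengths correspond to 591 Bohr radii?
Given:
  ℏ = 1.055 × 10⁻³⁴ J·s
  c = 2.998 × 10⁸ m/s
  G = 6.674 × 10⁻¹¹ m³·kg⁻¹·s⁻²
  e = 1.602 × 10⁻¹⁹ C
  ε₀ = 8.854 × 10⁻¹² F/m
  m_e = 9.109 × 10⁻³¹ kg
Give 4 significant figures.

1.937 × 10²⁷

Bohr radius: a₀ = 4πε₀ℏ²/(m_e e²) = 5.297 × 10⁻¹¹ m
Planck length: ℓ_P = √(ℏG/c³) = 1.616 × 10⁻³⁵ m
591 × 5.297 × 10⁻¹¹ / 1.616 × 10⁻³⁵ = 1.937 × 10²⁷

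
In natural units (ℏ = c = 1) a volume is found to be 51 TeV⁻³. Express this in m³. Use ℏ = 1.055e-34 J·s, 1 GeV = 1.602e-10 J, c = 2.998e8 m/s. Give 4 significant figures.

Volume is [L]³ = [E]⁻³·(ℏc)³.
1 GeV⁻³ → (ℏc)³ × (1 GeV in J)⁻³ = 7.696e-48 m³.
Convert the energy scale: 51 TeV⁻³ = 5.10e-8 GeV⁻³.
Result: 5.10e-8 × 7.696e-48 = 3.925e-55 m³.

3.925e-55 m³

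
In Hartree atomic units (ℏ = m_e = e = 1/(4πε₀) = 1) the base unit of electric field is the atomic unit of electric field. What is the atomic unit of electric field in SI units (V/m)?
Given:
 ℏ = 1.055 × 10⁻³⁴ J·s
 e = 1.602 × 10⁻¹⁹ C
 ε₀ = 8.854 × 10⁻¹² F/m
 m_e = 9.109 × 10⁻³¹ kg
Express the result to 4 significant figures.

5.131 × 10¹¹ V/m

E_au = E_h/(e a₀) = m_e²e⁵/((4πε₀)³ℏ⁴)
E_h = 4.354 × 10⁻¹⁸ J
a₀ = 5.297 × 10⁻¹¹ m
E_h/(e·a₀) = 5.131 × 10¹¹ V/m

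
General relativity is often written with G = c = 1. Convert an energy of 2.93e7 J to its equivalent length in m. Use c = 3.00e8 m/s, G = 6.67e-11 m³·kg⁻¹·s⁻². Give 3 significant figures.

2.41e-37 m

Energy → length via G/c⁴.
2.93e7 J × (G/c⁴) = 2.41e-37 m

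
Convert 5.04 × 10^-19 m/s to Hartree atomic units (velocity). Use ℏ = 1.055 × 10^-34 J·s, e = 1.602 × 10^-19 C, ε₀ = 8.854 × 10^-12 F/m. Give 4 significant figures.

2.305 × 10^-25

atomic unit of velocity: v_au = e²/(4πε₀ℏ) = 2.186 × 10^6 m/s.
5.04 × 10^-19 / 2.186 × 10^6 = 2.305 × 10^-25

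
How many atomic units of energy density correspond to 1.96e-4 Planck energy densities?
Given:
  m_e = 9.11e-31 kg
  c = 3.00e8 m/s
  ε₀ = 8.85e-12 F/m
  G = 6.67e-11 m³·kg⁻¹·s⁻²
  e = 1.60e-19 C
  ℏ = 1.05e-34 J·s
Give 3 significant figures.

3.05e96

Planck energy density: u_P = c⁷/(ℏG²) = 4.68e113 J/m³
atomic unit of energy density: u_au = E_h/a₀³ = m_e⁴e¹⁰/((4πε₀)⁵ℏ⁸) = 3.01e13 J/m³
1.96e-4 × 4.68e113 / 3.01e13 = 3.05e96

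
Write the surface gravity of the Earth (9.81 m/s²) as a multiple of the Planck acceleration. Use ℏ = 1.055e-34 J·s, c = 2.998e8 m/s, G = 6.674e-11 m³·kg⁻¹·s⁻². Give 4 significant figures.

Planck acceleration: a_P = √(c⁷/(ℏG)) = 5.560e51 m/s².
9.81 / 5.560e51 = 1.764e-51

1.764e-51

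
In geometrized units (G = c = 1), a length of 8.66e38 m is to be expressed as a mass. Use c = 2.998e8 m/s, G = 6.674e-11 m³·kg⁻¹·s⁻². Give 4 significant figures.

Length → mass via c²/G.
8.66e38 m × (c²/G) = 1.166e66 kg

1.166e66 kg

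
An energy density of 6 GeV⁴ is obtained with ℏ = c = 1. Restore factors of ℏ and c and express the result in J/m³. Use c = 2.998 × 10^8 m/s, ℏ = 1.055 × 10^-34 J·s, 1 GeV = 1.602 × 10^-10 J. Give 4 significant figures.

[E]/[L]³ = [E]⁴/(ℏc)³; restore (ℏc)⁻³.
1 GeV⁴ → 1/(ℏc)³ × (1 GeV in J)⁴ = 2.082 × 10^37 J/m³.
Result: 6 × 2.082 × 10^37 = 1.249 × 10^38 J/m³.

1.249 × 10^38 J/m³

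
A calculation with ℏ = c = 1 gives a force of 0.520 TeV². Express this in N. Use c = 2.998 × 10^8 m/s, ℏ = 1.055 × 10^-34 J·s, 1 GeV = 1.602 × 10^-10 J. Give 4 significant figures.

4.219 × 10^11 N

Force is [E]/[L] = [E]²/(ℏc); restore (ℏc)⁻¹.
1 GeV² → 1/(ℏc) × (1 GeV in J)² = 8.114 × 10^5 N.
Convert the energy scale: 0.520 TeV² = 5.20 × 10^5 GeV².
Result: 5.20 × 10^5 × 8.114 × 10^5 = 4.219 × 10^11 N.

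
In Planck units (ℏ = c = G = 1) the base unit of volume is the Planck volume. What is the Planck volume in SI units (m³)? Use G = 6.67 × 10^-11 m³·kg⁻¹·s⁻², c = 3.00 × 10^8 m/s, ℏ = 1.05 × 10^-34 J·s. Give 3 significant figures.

4.18 × 10^-105 m³

V_P = (ℏG/c³)^(3/2)
  = √(1.75 × 10^-209)
  = 4.18 × 10^-105 m³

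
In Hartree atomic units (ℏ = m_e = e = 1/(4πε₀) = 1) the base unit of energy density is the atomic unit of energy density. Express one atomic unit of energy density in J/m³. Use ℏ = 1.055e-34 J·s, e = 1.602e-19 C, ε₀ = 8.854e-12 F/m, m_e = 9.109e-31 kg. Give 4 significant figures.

u_au = E_h/a₀³ = m_e⁴e¹⁰/((4πε₀)⁵ℏ⁸)
E_h = 4.354e-18 J
a₀ = 5.297e-11 m
E_h/a₀³ = 2.929e13 J/m³

2.929e13 J/m³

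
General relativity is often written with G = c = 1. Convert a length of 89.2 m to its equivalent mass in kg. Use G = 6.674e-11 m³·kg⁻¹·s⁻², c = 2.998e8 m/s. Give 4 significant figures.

Length → mass via c²/G.
89.2 m × (c²/G) = 1.201e29 kg

1.201e29 kg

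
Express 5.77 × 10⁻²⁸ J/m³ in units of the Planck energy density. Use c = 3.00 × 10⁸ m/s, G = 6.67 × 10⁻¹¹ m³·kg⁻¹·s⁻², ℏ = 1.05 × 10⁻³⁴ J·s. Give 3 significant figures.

1.23 × 10⁻¹⁴¹

Planck energy density: u_P = c⁷/(ℏG²) = 4.68 × 10¹¹³ J/m³.
5.77 × 10⁻²⁸ / 4.68 × 10¹¹³ = 1.23 × 10⁻¹⁴¹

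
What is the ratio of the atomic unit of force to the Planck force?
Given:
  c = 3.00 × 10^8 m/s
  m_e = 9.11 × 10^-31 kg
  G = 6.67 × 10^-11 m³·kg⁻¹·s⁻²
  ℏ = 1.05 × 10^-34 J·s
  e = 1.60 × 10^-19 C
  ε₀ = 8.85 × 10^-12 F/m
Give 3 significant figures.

6.86 × 10^-52

atomic unit of force: F_au = E_h/a₀ = m_e²e⁶/((4πε₀)³ℏ⁴) = 8.33 × 10^-8 N
Planck force: F_P = c⁴/G = 1.21 × 10^44 N
ratio = 8.33 × 10^-8 / 1.21 × 10^44 = 6.86 × 10^-52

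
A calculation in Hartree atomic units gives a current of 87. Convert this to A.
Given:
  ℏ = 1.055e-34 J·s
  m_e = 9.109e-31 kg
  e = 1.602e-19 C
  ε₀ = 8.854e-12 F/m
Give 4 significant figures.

0.5752 A

One atomic unit of electric current: I_au = e E_h/ℏ = m_e e⁵/((4πε₀)²ℏ³) = 6.612e-3 A.
87 × 6.612e-3 A = 0.5752 A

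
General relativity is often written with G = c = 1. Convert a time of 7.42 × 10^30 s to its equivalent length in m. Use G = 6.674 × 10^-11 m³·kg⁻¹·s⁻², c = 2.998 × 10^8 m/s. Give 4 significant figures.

Time → length via c.
7.42 × 10^30 s × (c) = 2.225 × 10^39 m

2.225 × 10^39 m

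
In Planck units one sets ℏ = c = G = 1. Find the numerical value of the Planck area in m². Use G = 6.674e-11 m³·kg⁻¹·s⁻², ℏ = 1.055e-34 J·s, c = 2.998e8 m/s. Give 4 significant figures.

A_P = ℏG/c³
  = 7.041e-45 / 2.695e25
  = 2.613e-70 m²

2.613e-70 m²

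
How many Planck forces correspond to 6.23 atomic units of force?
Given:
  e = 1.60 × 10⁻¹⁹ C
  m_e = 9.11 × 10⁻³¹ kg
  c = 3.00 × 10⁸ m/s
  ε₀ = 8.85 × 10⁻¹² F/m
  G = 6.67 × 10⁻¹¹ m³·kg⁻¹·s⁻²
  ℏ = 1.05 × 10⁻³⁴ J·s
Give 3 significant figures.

atomic unit of force: F_au = E_h/a₀ = m_e²e⁶/((4πε₀)³ℏ⁴) = 8.33 × 10⁻⁸ N
Planck force: F_P = c⁴/G = 1.21 × 10⁴⁴ N
6.23 × 8.33 × 10⁻⁸ / 1.21 × 10⁴⁴ = 4.27 × 10⁻⁵¹

4.27 × 10⁻⁵¹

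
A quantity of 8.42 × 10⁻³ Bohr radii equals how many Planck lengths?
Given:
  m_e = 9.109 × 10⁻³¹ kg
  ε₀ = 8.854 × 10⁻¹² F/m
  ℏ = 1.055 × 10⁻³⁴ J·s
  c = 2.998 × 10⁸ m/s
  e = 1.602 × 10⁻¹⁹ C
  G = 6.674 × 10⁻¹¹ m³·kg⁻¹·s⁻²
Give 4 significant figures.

2.759 × 10²²

Bohr radius: a₀ = 4πε₀ℏ²/(m_e e²) = 5.297 × 10⁻¹¹ m
Planck length: ℓ_P = √(ℏG/c³) = 1.616 × 10⁻³⁵ m
8.42 × 10⁻³ × 5.297 × 10⁻¹¹ / 1.616 × 10⁻³⁵ = 2.759 × 10²²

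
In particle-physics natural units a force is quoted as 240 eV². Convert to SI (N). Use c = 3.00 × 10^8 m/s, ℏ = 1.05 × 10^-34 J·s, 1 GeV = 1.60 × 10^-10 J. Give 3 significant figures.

1.95 × 10^-10 N

Force is [E]/[L] = [E]²/(ℏc); restore (ℏc)⁻¹.
1 GeV² → 1/(ℏc) × (1 GeV in J)² = 8.13 × 10^5 N.
Convert the energy scale: 240 eV² = 2.40 × 10^-16 GeV².
Result: 2.40 × 10^-16 × 8.13 × 10^5 = 1.95 × 10^-10 N.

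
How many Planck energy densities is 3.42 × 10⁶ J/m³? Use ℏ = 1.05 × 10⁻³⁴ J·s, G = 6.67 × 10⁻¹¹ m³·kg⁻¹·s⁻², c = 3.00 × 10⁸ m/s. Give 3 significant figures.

7.30 × 10⁻¹⁰⁸

Planck energy density: u_P = c⁷/(ℏG²) = 4.68 × 10¹¹³ J/m³.
3.42 × 10⁶ / 4.68 × 10¹¹³ = 7.30 × 10⁻¹⁰⁸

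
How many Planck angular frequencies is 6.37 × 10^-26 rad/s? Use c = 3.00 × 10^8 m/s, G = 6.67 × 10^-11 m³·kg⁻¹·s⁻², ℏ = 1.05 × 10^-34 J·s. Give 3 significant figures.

Planck angular frequency: ω_P = √(c⁵/(ℏG)) = 1.86 × 10^43 rad/s.
6.37 × 10^-26 / 1.86 × 10^43 = 3.42 × 10^-69

3.42 × 10^-69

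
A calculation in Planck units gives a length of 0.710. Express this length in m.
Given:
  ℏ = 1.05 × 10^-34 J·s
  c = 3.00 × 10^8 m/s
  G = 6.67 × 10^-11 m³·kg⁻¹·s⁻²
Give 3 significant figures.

1.14 × 10^-35 m

One Planck length: ℓ_P = √(ℏG/c³) = 1.61 × 10^-35 m.
0.710 × 1.61 × 10^-35 m = 1.14 × 10^-35 m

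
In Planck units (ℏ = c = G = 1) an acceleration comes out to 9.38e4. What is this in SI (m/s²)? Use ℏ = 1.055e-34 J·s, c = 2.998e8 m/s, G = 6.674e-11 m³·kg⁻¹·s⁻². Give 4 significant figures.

5.215e56 m/s²

One Planck acceleration: a_P = √(c⁷/(ℏG)) = 5.560e51 m/s².
9.38e4 × 5.560e51 m/s² = 5.215e56 m/s²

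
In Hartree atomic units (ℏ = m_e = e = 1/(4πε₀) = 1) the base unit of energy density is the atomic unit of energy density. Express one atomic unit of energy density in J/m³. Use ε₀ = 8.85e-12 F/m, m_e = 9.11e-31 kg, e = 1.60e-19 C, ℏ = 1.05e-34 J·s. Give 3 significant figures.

u_au = E_h/a₀³ = m_e⁴e¹⁰/((4πε₀)⁵ℏ⁸)
E_h = 4.38e-18 J
a₀ = 5.26e-11 m
E_h/a₀³ = 3.01e13 J/m³

3.01e13 J/m³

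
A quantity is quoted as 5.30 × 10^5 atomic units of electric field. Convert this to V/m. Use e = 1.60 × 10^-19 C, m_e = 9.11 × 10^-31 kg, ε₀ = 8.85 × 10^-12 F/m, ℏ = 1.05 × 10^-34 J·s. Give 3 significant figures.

2.76 × 10^17 V/m

One atomic unit of electric field: E_au = E_h/(e a₀) = m_e²e⁵/((4πε₀)³ℏ⁴) = 5.20 × 10^11 V/m.
5.30 × 10^5 × 5.20 × 10^11 V/m = 2.76 × 10^17 V/m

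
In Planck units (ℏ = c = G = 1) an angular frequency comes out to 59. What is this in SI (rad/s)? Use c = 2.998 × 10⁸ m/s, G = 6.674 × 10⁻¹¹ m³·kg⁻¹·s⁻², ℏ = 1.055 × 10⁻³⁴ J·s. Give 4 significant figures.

One Planck angular frequency: ω_P = √(c⁵/(ℏG)) = 1.855 × 10⁴³ rad/s.
59 × 1.855 × 10⁴³ rad/s = 1.094 × 10⁴⁵ rad/s

1.094 × 10⁴⁵ rad/s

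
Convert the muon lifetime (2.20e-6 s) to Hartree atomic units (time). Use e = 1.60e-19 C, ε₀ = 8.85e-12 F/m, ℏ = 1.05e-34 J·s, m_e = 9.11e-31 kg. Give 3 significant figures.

9.17e10

atomic unit of time: τ_au = (4πε₀)²ℏ³/(m_e e⁴) = 2.40e-17 s.
2.20e-6 / 2.40e-17 = 9.17e10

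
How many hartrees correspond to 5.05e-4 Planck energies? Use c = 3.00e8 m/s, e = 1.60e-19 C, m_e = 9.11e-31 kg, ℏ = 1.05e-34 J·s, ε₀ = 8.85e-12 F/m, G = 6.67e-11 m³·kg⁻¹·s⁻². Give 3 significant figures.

Planck energy: E_P = √(ℏc⁵/G) = 1.96e9 J
hartree: E_h = m_e e⁴/(4πε₀ℏ)² = 4.38e-18 J
5.05e-4 × 1.96e9 / 4.38e-18 = 2.26e23

2.26e23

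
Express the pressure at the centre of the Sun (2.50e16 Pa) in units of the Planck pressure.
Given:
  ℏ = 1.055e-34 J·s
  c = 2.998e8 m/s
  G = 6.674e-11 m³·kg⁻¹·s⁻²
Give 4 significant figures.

Planck pressure: p_P = c⁷/(ℏG²) = 4.632e113 Pa.
2.50e16 / 4.632e113 = 5.397e-98

5.397e-98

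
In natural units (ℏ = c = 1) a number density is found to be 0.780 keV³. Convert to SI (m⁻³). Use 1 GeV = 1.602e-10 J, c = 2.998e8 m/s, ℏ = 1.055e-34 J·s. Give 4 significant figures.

1.014e29 m⁻³

Number density is [L]⁻³ = [E]³/(ℏc)³.
1 GeV³ → 1/(ℏc)³ × (1 GeV in J)³ = 1.299e47 m⁻³.
Convert the energy scale: 0.780 keV³ = 7.80e-19 GeV³.
Result: 7.80e-19 × 1.299e47 = 1.014e29 m⁻³.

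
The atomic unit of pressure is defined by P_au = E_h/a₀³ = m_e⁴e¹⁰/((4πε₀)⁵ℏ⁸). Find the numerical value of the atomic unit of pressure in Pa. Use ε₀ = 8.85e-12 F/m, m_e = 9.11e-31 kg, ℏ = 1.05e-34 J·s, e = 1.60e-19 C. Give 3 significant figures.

P_au = E_h/a₀³ = m_e⁴e¹⁰/((4πε₀)⁵ℏ⁸)
E_h = 4.38e-18 J
a₀ = 5.26e-11 m
E_h/a₀³ = 3.01e13 Pa

3.01e13 Pa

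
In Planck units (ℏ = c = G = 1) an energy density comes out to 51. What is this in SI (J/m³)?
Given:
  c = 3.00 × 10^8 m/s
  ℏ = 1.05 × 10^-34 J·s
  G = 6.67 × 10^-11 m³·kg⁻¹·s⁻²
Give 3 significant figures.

2.39 × 10^115 J/m³

One Planck energy density: u_P = c⁷/(ℏG²) = 4.68 × 10^113 J/m³.
51 × 4.68 × 10^113 J/m³ = 2.39 × 10^115 J/m³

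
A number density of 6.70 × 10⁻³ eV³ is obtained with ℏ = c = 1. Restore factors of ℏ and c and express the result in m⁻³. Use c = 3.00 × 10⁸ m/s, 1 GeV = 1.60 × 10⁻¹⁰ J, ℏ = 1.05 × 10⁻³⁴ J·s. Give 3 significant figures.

8.78 × 10¹⁷ m⁻³

Number density is [L]⁻³ = [E]³/(ℏc)³.
1 GeV³ → 1/(ℏc)³ × (1 GeV in J)³ = 1.31 × 10⁴⁷ m⁻³.
Convert the energy scale: 6.70 × 10⁻³ eV³ = 6.70 × 10⁻³⁰ GeV³.
Result: 6.70 × 10⁻³⁰ × 1.31 × 10⁴⁷ = 8.78 × 10¹⁷ m⁻³.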